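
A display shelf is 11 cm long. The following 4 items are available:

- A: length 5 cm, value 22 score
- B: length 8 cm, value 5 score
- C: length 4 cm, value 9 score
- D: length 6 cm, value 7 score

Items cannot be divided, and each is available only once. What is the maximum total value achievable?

Check high-value combinations within 11 cm:
- A+C: length 5+4=9, value 22+9=31
- A+D: length 5+6=11, value 22+7=29
- A: length 5, value 22
Best: 31 score.

31 score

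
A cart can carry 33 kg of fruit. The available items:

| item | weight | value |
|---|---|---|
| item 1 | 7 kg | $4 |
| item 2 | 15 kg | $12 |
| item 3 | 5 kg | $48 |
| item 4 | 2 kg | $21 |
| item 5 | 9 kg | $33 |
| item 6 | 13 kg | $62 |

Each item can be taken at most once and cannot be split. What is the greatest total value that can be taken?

Check high-value combinations within 33 kg:
- item 3+item 4+item 5+item 6: weight 5+2+9+13=29, value 48+21+33+62=164
- item 3+item 5+item 6: weight 5+9+13=27, value 48+33+62=143
- item 1+item 3+item 4+item 6: weight 7+5+2+13=27, value 4+48+21+62=135
- item 3+item 4+item 6: weight 5+2+13=20, value 48+21+62=131
- item 2+item 3+item 6: weight 15+5+13=33, value 12+48+62=122
Best: $164.

$164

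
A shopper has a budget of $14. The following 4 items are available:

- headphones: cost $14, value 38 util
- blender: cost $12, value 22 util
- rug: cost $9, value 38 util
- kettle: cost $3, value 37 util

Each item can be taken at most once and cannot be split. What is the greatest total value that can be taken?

This is a 0/1 knapsack; check combinations near the capacity.
- rug+kettle: cost 9+3=12, value 38+37=75
- rug: cost 9, value 38
- headphones: cost 14, value 38
- kettle: cost 3, value 37
Best: 75 util.

75 util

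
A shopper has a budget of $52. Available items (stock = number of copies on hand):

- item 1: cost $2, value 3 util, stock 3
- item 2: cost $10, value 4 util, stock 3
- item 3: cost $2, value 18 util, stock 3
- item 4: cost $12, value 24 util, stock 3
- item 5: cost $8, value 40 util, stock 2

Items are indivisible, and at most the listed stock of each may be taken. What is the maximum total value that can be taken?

Top feasible selections:
- 3×item 1 + 3×item 3 + 2×item 4 + 2×item 5: cost 52, value 191
- 2×item 1 + 3×item 3 + 2×item 4 + 2×item 5: cost 50, value 188
- 1×item 1 + 3×item 3 + 2×item 4 + 2×item 5: cost 48, value 185
- 3×item 3 + 2×item 4 + 2×item 5: cost 46, value 182
Best: 191 util.

191 util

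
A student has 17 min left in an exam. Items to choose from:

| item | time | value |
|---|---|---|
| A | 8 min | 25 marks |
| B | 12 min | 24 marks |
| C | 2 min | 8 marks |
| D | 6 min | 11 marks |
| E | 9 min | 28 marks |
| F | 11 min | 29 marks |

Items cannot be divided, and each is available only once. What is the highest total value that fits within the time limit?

This is a 0/1 knapsack; check combinations near the capacity.
- A+E: time 8+9=17, value 25+28=53
- C+D+E: time 2+6+9=17, value 8+11+28=47
- A+C+D: time 8+2+6=16, value 25+8+11=44
Best: 53 marks.

53 marks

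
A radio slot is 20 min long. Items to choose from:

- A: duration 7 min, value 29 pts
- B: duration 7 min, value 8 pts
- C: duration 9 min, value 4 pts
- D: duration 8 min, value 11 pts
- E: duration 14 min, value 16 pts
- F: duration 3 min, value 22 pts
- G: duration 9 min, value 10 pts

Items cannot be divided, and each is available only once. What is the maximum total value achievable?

Check high-value combinations within 20 min:
- A+D+F: duration 7+8+3=18, value 29+11+22=62
- A+F+G: duration 7+3+9=19, value 29+22+10=61
- A+B+F: duration 7+7+3=17, value 29+8+22=59
- A+C+F: duration 7+9+3=19, value 29+4+22=55
- A+F: duration 7+3=10, value 29+22=51
Best: 62 pts.

62 pts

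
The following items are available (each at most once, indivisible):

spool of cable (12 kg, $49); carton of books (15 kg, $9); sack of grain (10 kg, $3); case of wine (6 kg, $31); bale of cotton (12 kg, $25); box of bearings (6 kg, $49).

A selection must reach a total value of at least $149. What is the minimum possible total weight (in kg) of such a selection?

36

Subsets with value ≥ 149, sorted by total weight:
- spool of cable+case of wine+bale of cotton+box of bearings: weight 36, value 154
- spool of cable+sack of grain+case of wine+bale of cotton+box of bearings: weight 46, value 157
- spool of cable+carton of books+case of wine+bale of cotton+box of bearings: weight 51, value 163
- spool of cable+carton of books+sack of grain+case of wine+bale of cotton+box of bearings: weight 61, value 166
Minimum weight: 36 kg.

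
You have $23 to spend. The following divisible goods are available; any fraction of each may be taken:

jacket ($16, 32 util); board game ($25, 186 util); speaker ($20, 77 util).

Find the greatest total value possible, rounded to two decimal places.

Take in order of value per unit:
- board game (186/25 per unit): 23 of 25 → value 23×186/25 = 171.1200, running total 171.12
Total 171.12.

171.12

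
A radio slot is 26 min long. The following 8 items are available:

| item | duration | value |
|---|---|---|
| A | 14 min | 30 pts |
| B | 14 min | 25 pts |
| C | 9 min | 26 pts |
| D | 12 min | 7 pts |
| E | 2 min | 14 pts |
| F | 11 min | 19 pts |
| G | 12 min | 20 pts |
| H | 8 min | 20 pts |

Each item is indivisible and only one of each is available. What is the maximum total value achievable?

This is a 0/1 knapsack; check combinations near the capacity.
- A+C+E: duration 14+9+2=25, value 30+26+14=70
- B+C+E: duration 14+9+2=25, value 25+26+14=65
- A+E+H: duration 14+2+8=24, value 30+14+20=64
- C+E+H: duration 9+2+8=19, value 26+14+20=60
Best: 70 pts.

70 pts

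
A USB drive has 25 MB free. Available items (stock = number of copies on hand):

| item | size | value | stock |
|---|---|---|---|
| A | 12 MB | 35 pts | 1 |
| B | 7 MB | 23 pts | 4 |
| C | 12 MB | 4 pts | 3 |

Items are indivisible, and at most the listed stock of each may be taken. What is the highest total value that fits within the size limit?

Top feasible selections:
- 3×B: size 21, value 69
- 1×A + 1×B: size 19, value 58
Best: 69 pts.

69 pts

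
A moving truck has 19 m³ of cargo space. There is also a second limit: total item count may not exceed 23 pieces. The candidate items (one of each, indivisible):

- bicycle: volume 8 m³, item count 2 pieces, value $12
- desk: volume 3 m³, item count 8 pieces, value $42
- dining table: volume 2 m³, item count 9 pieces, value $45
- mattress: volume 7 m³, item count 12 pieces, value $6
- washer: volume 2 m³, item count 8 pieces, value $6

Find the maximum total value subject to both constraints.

$99

Feasible sets respecting both limits:
- bicycle+desk+dining table: volume 13, item count 19, value 99
- desk+dining table: volume 5, item count 17, value 87
- bicycle+dining table+mattress: volume 17, item count 23, value 63
- bicycle+dining table+washer: volume 12, item count 19, value 63
Best: $99.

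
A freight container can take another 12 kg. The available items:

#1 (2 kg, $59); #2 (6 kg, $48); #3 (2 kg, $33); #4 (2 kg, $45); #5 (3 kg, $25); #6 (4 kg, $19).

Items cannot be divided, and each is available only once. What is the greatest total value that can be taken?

$185

This is a 0/1 knapsack; check combinations near the capacity.
- #1+#2+#3+#4: weight 2+6+2+2=12, value 59+48+33+45=185
- #1+#3+#4+#5: weight 2+2+2+3=9, value 59+33+45+25=162
- #1+#3+#4+#6: weight 2+2+2+4=10, value 59+33+45+19=156
- #1+#2+#4: weight 2+6+2=10, value 59+48+45=152
Best: $185.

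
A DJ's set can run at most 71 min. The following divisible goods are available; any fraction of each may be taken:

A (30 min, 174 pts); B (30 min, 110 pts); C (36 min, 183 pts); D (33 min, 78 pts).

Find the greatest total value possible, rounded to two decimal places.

Take in order of value per unit:
- A (174/30 per unit): all 30 → value 174, running total 174.00
- C (183/36 per unit): all 36 → value 183, running total 357.00
- B (110/30 per unit): 5 of 30 → value 5×110/30 = 18.3333, running total 375.33
Total 375.33.

375.33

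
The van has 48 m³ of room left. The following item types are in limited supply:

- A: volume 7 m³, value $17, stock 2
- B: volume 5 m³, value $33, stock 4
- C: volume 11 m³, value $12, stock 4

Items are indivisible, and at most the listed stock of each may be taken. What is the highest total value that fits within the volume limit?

$178

Top feasible selections:
- 2×A + 4×B + 1×C: volume 45, value 178
- 2×A + 4×B: volume 34, value 166
- 1×A + 4×B + 1×C: volume 38, value 161
Best: $178.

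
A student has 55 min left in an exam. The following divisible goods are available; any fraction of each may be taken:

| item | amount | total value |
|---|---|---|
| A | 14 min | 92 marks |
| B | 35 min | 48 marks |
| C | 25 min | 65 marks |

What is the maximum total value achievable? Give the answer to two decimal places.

Take in order of value per unit:
- A (92/14 per unit): all 14 → value 92, running total 92.00
- C (65/25 per unit): all 25 → value 65, running total 157.00
- B (48/35 per unit): 16 of 35 → value 16×48/35 = 21.9429, running total 178.94
Total 178.94.

178.94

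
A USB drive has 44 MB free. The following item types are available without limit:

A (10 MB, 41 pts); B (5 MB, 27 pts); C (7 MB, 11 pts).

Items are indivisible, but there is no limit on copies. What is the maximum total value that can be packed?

Best value-per-unit is B at 27/5, and filling with it alone uses size 8×5=40. No mix of the others beats 8×27 = 216.

216 pts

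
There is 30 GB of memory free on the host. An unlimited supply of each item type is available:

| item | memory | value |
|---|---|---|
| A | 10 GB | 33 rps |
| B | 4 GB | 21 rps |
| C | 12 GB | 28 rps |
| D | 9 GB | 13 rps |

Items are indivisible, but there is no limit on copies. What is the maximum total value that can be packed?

Best value-per-unit is B at 21/4, and filling with it alone uses memory 7×4=28. No mix of the others beats 7×21 = 147.

147 rps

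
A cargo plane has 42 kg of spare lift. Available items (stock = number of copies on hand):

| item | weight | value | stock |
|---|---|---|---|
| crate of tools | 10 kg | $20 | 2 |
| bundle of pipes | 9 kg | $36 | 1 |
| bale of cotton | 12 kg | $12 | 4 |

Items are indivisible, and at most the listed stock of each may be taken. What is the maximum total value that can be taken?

$88

Top feasible selections:
- 2×crate of tools + 1×bundle of pipes + 1×bale of cotton: weight 41, value 88
- 2×crate of tools + 1×bundle of pipes: weight 29, value 76
Best: $88.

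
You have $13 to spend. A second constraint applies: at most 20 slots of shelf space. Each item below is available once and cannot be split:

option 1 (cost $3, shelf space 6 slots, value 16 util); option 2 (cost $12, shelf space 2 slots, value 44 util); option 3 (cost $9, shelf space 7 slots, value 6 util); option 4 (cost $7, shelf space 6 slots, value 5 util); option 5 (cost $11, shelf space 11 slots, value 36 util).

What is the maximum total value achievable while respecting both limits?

Feasible sets respecting both limits:
- option 2: cost 12, shelf space 2, value 44
- option 5: cost 11, shelf space 11, value 36
- option 1+option 3: cost 12, shelf space 13, value 22
Best: 44 util.

44 util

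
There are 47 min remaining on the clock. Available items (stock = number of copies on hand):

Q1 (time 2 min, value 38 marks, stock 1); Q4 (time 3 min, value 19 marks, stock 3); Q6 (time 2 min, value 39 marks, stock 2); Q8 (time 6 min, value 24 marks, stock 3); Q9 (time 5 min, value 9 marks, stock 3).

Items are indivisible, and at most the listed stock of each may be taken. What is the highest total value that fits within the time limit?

Best selections within time 47 and stock limits:
- 1×Q1 + 3×Q4 + 2×Q6 + 3×Q8 + 2×Q9: time 43, value 263
- 1×Q1 + 3×Q4 + 2×Q6 + 3×Q8 + 1×Q9: time 38, value 254
- 1×Q1 + 2×Q4 + 2×Q6 + 3×Q8 + 3×Q9: time 45, value 253
Best: 263 marks.

263 marks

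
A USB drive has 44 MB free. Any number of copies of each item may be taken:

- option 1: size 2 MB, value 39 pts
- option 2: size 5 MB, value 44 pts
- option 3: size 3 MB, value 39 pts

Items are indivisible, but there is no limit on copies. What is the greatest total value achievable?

858 pts

Best value-per-unit is option 1 at 39/2, and filling with it alone uses size 22×2=44. No mix of the others beats 22×39 = 858.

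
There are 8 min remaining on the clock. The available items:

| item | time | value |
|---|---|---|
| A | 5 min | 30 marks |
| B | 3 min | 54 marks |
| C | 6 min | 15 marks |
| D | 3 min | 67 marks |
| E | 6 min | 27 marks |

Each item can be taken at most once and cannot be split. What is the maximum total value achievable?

121 marks

Check high-value combinations within 8 min:
- B+D: time 3+3=6, value 54+67=121
- A+D: time 5+3=8, value 30+67=97
- A+B: time 5+3=8, value 30+54=84
Best: 121 marks.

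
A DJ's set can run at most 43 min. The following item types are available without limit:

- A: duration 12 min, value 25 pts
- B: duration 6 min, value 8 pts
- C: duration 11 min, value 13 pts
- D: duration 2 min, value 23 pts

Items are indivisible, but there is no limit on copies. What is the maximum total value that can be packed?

Best value-per-unit is D at 23/2, and filling with it alone uses duration 21×2=42. No mix of the others beats 21×23 = 483.

483 pts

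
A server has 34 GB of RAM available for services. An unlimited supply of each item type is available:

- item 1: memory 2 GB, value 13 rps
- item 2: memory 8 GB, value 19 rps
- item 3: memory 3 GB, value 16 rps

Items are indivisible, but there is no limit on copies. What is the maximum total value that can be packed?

Best value-per-unit is item 1 at 13/2, and filling with it alone uses memory 17×2=34. No mix of the others beats 17×13 = 221.

221 rps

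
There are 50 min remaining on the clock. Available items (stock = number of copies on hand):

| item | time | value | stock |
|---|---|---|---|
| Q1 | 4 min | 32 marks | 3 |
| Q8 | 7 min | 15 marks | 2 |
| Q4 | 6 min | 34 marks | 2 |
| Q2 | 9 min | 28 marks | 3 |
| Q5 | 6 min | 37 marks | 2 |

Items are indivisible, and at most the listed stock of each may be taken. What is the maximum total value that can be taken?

Best selections within time 50 and stock limits:
- 3×Q1 + 2×Q8 + 2×Q4 + 2×Q5: time 50, value 268
- 3×Q1 + 2×Q4 + 1×Q2 + 2×Q5: time 45, value 266
Best: 268 marks.

268 marks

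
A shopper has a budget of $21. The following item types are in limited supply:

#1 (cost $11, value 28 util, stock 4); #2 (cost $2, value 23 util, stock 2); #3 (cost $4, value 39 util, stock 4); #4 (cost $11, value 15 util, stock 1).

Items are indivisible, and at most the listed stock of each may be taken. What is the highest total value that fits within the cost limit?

202 util

Best selections within cost 21 and stock limits:
- 2×#2 + 4×#3: cost 20, value 202
- 1×#2 + 4×#3: cost 18, value 179
Best: 202 util.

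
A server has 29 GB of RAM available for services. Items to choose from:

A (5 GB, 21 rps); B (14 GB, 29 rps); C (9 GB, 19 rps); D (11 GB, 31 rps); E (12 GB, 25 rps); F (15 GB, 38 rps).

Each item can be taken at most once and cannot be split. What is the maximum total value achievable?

78 rps

Check high-value combinations within 29 GB:
- A+C+F: memory 5+9+15=29, value 21+19+38=78
- A+D+E: memory 5+11+12=28, value 21+31+25=77
- A+C+D: memory 5+9+11=25, value 21+19+31=71
Best: 78 rps.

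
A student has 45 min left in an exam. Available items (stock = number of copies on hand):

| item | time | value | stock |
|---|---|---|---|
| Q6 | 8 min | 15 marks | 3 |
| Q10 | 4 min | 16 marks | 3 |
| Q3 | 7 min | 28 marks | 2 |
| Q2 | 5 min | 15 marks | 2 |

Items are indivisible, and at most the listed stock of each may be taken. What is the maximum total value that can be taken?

Best selections within time 45 and stock limits:
- 1×Q6 + 3×Q10 + 2×Q3 + 2×Q2: time 44, value 149
- 2×Q6 + 3×Q10 + 1×Q3 + 2×Q2: time 45, value 136
- 3×Q10 + 2×Q3 + 2×Q2: time 36, value 134
Best: 149 marks.

149 marks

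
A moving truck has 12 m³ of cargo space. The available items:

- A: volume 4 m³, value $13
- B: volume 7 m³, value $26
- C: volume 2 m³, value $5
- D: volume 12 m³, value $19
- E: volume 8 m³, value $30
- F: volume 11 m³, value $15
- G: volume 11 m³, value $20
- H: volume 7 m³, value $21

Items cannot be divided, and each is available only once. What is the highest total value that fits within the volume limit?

This is a 0/1 knapsack; check combinations near the capacity.
- A+E: volume 4+8=12, value 13+30=43
- A+B: volume 4+7=11, value 13+26=39
- C+E: volume 2+8=10, value 5+30=35
- A+H: volume 4+7=11, value 13+21=34
Best: $43.

$43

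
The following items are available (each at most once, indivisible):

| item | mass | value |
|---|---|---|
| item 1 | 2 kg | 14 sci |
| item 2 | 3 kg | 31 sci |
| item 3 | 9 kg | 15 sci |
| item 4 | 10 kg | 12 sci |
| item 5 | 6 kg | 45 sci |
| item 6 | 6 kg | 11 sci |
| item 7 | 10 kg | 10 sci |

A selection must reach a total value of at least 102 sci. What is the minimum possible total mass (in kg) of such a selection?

20

Subsets with value ≥ 102, sorted by total mass:
- item 1+item 2+item 3+item 5: mass 20, value 105
- item 1+item 2+item 4+item 5: mass 21, value 102
- item 2+item 3+item 5+item 6: mass 24, value 102
Minimum mass: 20 kg.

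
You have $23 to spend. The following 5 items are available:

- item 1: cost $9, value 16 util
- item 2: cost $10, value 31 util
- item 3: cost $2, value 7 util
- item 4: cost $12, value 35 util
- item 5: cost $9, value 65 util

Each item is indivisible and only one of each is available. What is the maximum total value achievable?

107 util

This is a 0/1 knapsack; check combinations near the capacity.
- item 3+item 4+item 5: cost 2+12+9=23, value 7+35+65=107
- item 2+item 3+item 5: cost 10+2+9=21, value 31+7+65=103
- item 4+item 5: cost 12+9=21, value 35+65=100
- item 2+item 5: cost 10+9=19, value 31+65=96
- item 1+item 3+item 5: cost 9+2+9=20, value 16+7+65=88
Best: 107 util.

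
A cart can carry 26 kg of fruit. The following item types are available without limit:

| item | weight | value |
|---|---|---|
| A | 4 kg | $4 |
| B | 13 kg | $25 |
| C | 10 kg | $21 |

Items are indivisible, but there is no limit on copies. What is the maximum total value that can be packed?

$50

Best value-per-unit is C at 21/10; filling with it alone gives 2×21 = 42.
Optimal mix: 2×B → weight 26, value 50.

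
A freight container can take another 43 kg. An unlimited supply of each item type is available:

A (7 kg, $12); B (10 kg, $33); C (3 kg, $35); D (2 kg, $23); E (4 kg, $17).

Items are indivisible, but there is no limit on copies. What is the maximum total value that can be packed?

Best value-per-unit is C at 35/3; filling with it alone gives 14×35 = 490.
Optimal mix: 13×C + 2×D → weight 43, value 501.

$501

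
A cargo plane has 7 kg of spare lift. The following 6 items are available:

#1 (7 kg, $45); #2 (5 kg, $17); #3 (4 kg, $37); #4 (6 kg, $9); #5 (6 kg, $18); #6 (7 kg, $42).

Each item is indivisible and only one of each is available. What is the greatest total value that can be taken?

$45

Check high-value combinations within 7 kg:
- #1: weight 7, value 45
- #6: weight 7, value 42
- #3: weight 4, value 37
- #5: weight 6, value 18
Best: $45.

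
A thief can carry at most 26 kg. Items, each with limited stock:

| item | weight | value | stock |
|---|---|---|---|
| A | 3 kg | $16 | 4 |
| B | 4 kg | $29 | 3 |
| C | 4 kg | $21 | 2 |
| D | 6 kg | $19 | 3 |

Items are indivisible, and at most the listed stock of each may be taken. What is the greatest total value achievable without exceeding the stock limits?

Best selections within weight 26 and stock limits:
- 2×A + 3×B + 2×C: weight 26, value 161
- 3×A + 3×B + 1×C: weight 25, value 156
- 4×A + 3×B: weight 24, value 151
Best: $161.

$161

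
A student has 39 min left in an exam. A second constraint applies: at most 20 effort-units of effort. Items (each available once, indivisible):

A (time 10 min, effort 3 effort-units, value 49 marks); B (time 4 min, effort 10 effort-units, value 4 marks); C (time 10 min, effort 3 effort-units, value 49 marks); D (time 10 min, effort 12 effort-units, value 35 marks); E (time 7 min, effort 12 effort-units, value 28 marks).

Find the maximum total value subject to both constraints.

133 marks

Feasible sets respecting both limits:
- A+C+D: time 30, effort 18, value 133
- A+C+E: time 27, effort 18, value 126
- A+B+C: time 24, effort 16, value 102
Best: 133 marks.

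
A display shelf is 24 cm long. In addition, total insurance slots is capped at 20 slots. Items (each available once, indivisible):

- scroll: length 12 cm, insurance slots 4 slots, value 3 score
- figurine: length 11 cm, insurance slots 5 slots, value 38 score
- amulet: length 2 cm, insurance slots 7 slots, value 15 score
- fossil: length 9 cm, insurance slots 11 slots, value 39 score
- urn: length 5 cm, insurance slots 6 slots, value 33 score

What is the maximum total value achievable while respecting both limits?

86 score

Feasible sets respecting both limits:
- figurine+amulet+urn: length 18, insurance slots 18, value 86
- figurine+fossil: length 20, insurance slots 16, value 77
- fossil+urn: length 14, insurance slots 17, value 72
Best: 86 score.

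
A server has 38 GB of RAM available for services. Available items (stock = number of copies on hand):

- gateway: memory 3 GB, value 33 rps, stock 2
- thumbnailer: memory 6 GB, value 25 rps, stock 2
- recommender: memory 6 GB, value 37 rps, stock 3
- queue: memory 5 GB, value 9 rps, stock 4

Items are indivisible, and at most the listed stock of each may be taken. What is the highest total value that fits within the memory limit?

Top feasible selections:
- 2×gateway + 2×thumbnailer + 3×recommender: memory 36, value 227
- 2×gateway + 1×thumbnailer + 3×recommender + 1×queue: memory 35, value 211
- 1×gateway + 2×thumbnailer + 3×recommender + 1×queue: memory 38, value 203
Best: 227 rps.

227 rps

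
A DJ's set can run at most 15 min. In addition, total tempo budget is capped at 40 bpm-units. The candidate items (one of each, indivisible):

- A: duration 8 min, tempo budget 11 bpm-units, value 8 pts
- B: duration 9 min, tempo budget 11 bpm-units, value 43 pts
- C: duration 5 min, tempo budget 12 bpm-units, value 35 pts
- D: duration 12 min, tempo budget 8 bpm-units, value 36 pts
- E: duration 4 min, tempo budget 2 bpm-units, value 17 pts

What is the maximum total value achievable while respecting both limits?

Feasible sets respecting both limits:
- B+C: duration 14, tempo budget 23, value 78
- B+E: duration 13, tempo budget 13, value 60
- C+E: duration 9, tempo budget 14, value 52
- B: duration 9, tempo budget 11, value 43
Best: 78 pts.

78 pts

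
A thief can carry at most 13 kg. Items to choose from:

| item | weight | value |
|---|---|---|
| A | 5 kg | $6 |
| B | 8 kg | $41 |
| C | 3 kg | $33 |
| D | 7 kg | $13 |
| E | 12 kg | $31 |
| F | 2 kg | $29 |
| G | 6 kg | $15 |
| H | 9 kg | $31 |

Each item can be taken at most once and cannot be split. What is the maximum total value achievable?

$103

Check high-value combinations within 13 kg:
- B+C+F: weight 8+3+2=13, value 41+33+29=103
- C+F+G: weight 3+2+6=11, value 33+29+15=77
- C+D+F: weight 3+7+2=12, value 33+13+29=75
- B+C: weight 8+3=11, value 41+33=74
- B+F: weight 8+2=10, value 41+29=70
Best: $103.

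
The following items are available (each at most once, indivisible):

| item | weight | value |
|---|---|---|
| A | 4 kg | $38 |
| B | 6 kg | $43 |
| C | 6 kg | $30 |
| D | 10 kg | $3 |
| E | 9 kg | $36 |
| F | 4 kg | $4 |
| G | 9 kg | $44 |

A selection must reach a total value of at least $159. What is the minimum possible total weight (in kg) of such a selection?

Subsets with value ≥ 159, sorted by total weight:
- A+B+E+G: weight 28, value 161
- A+B+C+F+G: weight 29, value 159
Minimum weight: 28 kg.

28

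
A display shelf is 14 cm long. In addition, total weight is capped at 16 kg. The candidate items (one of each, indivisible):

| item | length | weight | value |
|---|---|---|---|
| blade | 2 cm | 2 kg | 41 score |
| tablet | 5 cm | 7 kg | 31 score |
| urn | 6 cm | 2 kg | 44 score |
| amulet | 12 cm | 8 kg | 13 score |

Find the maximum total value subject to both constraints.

Feasible sets respecting both limits:
- blade+tablet+urn: length 13, weight 11, value 116
- blade+urn: length 8, weight 4, value 85
- tablet+urn: length 11, weight 9, value 75
- blade+tablet: length 7, weight 9, value 72
Best: 116 score.

116 score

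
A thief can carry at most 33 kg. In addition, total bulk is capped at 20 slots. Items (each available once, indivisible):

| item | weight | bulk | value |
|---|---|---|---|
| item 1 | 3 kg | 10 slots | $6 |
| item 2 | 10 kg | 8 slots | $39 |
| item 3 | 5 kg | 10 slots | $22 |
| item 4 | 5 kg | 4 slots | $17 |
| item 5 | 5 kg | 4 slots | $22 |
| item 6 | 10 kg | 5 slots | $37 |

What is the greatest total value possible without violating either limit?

$98

Feasible sets respecting both limits:
- item 2+item 5+item 6: weight 25, bulk 17, value 98
- item 2+item 4+item 6: weight 25, bulk 17, value 93
- item 3+item 5+item 6: weight 20, bulk 19, value 81
Best: $98.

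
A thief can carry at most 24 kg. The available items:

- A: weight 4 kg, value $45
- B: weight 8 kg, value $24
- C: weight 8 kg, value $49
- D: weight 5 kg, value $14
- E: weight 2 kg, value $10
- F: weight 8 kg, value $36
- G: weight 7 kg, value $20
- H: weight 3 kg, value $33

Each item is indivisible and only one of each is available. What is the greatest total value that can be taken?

$163

This is a 0/1 knapsack; check combinations near the capacity.
- A+C+F+H: weight 4+8+8+3=23, value 45+49+36+33=163
- A+C+E+G+H: weight 4+8+2+7+3=24, value 45+49+10+20+33=157
- A+C+D+E+H: weight 4+8+5+2+3=22, value 45+49+14+10+33=151
- A+B+C+H: weight 4+8+8+3=23, value 45+24+49+33=151
- A+C+G+H: weight 4+8+7+3=22, value 45+49+20+33=147
Best: $163.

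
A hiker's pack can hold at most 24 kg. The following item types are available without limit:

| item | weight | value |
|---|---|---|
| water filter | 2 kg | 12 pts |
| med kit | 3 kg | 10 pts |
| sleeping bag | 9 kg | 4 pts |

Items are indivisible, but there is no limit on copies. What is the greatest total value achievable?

Best value-per-unit is water filter at 12/2, and filling with it alone uses weight 12×2=24. No mix of the others beats 12×12 = 144.

144 pts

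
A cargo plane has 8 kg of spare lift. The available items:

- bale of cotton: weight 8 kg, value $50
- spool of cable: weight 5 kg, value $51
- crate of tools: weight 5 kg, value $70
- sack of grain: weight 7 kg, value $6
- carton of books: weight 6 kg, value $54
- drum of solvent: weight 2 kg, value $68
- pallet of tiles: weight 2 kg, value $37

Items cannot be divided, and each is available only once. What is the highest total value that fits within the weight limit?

This is a 0/1 knapsack; check combinations near the capacity.
- crate of tools+drum of solvent: weight 5+2=7, value 70+68=138
- carton of books+drum of solvent: weight 6+2=8, value 54+68=122
- spool of cable+drum of solvent: weight 5+2=7, value 51+68=119
- crate of tools+pallet of tiles: weight 5+2=7, value 70+37=107
Best: $138.

$138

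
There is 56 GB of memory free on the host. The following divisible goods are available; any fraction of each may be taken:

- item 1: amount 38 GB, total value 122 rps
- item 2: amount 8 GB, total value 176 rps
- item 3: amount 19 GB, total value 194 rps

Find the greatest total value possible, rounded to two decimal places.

463.11

Take in order of value per unit:
- item 2 (176/8 per unit): all 8 → value 176, running total 176.00
- item 3 (194/19 per unit): all 19 → value 194, running total 370.00
- item 1 (122/38 per unit): 29 of 38 → value 29×122/38 = 93.1053, running total 463.11
Total 463.11.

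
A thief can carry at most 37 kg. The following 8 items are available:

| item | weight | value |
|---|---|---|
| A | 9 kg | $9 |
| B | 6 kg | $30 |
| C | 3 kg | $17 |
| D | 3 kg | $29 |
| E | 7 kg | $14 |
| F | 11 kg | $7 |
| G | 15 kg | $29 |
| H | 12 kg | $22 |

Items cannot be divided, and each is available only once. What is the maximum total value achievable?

Check high-value combinations within 37 kg:
- B+C+D+E+G: weight 6+3+3+7+15=34, value 30+17+29+14+29=119
- A+B+C+D+G: weight 9+6+3+3+15=36, value 9+30+17+29+29=114
- B+C+D+E+H: weight 6+3+3+7+12=31, value 30+17+29+14+22=112
- B+D+G+H: weight 6+3+15+12=36, value 30+29+29+22=110
- A+B+C+D+H: weight 9+6+3+3+12=33, value 9+30+17+29+22=107
Best: $119.

$119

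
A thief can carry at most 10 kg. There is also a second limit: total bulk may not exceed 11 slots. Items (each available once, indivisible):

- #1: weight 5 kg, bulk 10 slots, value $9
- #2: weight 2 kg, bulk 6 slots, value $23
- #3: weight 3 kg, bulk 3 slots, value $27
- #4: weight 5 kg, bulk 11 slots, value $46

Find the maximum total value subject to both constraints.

Feasible sets respecting both limits:
- #2+#3: weight 5, bulk 9, value 50
- #4: weight 5, bulk 11, value 46
- #3: weight 3, bulk 3, value 27
Best: $50.

$50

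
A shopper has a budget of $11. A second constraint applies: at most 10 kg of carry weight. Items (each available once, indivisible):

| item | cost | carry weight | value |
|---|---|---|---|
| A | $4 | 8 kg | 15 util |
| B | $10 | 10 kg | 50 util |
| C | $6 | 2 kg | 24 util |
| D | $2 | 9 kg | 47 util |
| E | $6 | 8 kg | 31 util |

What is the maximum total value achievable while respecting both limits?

Feasible sets respecting both limits:
- B: cost 10, carry weight 10, value 50
- D: cost 2, carry weight 9, value 47
- A+C: cost 10, carry weight 10, value 39
Best: 50 util.

50 util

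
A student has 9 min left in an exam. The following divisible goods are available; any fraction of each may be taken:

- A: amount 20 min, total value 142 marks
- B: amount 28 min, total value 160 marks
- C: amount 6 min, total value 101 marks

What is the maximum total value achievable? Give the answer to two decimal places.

122.30

Take in order of value per unit:
- C (101/6 per unit): all 6 → value 101, running total 101.00
- A (142/20 per unit): 3 of 20 → value 3×142/20 = 21.3000, running total 122.30
Total 122.30.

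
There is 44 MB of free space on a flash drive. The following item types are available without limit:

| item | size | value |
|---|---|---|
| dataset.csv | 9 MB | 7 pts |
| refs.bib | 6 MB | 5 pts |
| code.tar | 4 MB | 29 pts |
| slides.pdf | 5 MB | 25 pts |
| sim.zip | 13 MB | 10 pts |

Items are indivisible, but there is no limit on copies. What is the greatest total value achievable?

Best value-per-unit is code.tar at 29/4, and filling with it alone uses size 11×4=44. No mix of the others beats 11×29 = 319.

319 pts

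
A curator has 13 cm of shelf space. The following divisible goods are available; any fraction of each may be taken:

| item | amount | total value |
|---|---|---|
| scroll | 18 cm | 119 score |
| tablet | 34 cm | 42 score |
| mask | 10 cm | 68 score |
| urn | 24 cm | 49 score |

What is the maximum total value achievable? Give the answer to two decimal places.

Take in order of value per unit:
- mask (68/10 per unit): all 10 → value 68, running total 68.00
- scroll (119/18 per unit): 3 of 18 → value 3×119/18 = 19.8333, running total 87.83
Total 87.83.

87.83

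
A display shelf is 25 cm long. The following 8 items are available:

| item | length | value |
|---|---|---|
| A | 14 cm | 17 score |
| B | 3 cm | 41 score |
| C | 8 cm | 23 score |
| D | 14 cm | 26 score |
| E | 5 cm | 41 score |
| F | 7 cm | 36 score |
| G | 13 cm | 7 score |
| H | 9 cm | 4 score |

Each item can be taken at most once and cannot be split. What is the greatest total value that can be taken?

141 score

Check high-value combinations within 25 cm:
- B+C+E+F: length 3+8+5+7=23, value 41+23+41+36=141
- B+E+F+H: length 3+5+7+9=24, value 41+41+36+4=122
- B+E+F: length 3+5+7=15, value 41+41+36=118
- B+C+E+H: length 3+8+5+9=25, value 41+23+41+4=109
Best: 141 score.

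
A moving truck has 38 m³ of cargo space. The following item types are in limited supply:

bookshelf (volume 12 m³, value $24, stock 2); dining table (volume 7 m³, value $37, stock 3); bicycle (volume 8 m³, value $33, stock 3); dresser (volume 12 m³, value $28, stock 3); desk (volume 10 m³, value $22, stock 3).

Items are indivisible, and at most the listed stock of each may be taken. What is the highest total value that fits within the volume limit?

$177

Top feasible selections:
- 3×dining table + 2×bicycle: volume 37, value 177
- 2×dining table + 3×bicycle: volume 38, value 173
- 3×dining table + 1×bicycle: volume 29, value 144
- 2×dining table + 2×bicycle: volume 30, value 140
Best: $177.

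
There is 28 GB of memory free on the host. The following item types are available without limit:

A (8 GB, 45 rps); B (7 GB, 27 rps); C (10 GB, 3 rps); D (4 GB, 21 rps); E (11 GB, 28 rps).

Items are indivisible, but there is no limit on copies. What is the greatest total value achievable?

156 rps

Best value-per-unit is A at 45/8; filling with it alone gives 3×45 = 135.
Optimal mix: 3×A + 1×D → memory 28, value 156.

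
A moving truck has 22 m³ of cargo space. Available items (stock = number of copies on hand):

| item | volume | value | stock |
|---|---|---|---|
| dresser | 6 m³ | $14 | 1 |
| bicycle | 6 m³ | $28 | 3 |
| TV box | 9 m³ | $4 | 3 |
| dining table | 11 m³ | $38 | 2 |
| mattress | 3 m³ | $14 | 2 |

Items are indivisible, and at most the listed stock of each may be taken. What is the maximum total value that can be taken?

$98

Top feasible selections:
- 3×bicycle + 1×mattress: volume 21, value 98
- 2×bicycle + 2×mattress: volume 18, value 84
Best: $98.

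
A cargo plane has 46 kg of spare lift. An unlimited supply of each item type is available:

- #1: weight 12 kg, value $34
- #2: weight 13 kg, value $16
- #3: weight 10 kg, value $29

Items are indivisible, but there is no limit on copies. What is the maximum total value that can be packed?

Best value-per-unit is #3 at 29/10; filling with it alone gives 4×29 = 116.
Optimal mix: 3×#1 + 1×#3 → weight 46, value 131.

$131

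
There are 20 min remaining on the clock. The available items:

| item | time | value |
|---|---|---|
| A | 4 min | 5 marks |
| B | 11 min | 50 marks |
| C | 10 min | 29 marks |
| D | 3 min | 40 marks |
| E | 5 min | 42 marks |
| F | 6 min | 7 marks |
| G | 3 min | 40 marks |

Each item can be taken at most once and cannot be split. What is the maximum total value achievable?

Check high-value combinations within 20 min:
- B+D+E: time 11+3+5=19, value 50+40+42=132
- B+E+G: time 11+5+3=19, value 50+42+40=132
- B+D+G: time 11+3+3=17, value 50+40+40=130
- D+E+F+G: time 3+5+6+3=17, value 40+42+7+40=129
Best: 132 marks.

132 marks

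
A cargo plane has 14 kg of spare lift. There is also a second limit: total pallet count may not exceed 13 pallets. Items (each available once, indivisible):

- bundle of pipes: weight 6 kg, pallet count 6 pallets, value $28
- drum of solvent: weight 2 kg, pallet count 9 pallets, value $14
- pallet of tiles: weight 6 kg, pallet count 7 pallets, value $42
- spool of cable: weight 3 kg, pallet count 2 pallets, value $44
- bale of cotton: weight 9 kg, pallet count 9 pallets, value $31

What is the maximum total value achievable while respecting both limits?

$86

Feasible sets respecting both limits:
- pallet of tiles+spool of cable: weight 9, pallet count 9, value 86
- spool of cable+bale of cotton: weight 12, pallet count 11, value 75
- bundle of pipes+spool of cable: weight 9, pallet count 8, value 72
- bundle of pipes+pallet of tiles: weight 12, pallet count 13, value 70
Best: $86.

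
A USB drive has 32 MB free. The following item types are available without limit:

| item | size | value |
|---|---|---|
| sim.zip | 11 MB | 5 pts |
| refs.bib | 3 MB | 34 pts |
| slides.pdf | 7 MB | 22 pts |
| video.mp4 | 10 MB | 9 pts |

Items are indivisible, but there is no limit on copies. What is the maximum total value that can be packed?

Best value-per-unit is refs.bib at 34/3, and filling with it alone uses size 10×3=30. No mix of the others beats 10×34 = 340.

340 pts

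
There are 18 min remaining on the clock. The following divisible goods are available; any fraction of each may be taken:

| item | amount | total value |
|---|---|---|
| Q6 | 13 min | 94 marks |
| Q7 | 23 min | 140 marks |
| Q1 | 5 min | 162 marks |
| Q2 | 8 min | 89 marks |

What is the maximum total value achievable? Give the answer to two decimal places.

287.15

Take in order of value per unit:
- Q1 (162/5 per unit): all 5 → value 162, running total 162.00
- Q2 (89/8 per unit): all 8 → value 89, running total 251.00
- Q6 (94/13 per unit): 5 of 13 → value 5×94/13 = 36.1538, running total 287.15
Total 287.15.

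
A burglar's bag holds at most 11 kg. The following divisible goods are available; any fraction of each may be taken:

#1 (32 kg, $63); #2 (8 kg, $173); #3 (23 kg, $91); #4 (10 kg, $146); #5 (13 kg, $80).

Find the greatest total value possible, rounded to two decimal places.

Take in order of value per unit:
- #2 (173/8 per unit): all 8 → value 173, running total 173.00
- #4 (146/10 per unit): 3 of 10 → value 3×146/10 = 43.8000, running total 216.80
Total 216.80.

216.80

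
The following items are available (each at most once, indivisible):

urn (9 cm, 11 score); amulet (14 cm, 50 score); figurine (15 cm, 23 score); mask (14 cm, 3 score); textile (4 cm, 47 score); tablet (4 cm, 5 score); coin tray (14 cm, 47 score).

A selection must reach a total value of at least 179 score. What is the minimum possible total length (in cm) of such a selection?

Subsets with value ≥ 179, sorted by total length:
- urn+amulet+figurine+textile+tablet+coin tray: length 60, value 183
- urn+amulet+figurine+mask+textile+coin tray: length 70, value 181
Minimum length: 60 cm.

60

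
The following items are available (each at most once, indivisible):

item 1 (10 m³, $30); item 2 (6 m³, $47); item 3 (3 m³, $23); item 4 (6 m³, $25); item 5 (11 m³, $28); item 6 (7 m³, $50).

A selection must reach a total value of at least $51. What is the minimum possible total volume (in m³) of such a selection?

Subsets with value ≥ 51, sorted by total volume:
- item 2+item 3: volume 9, value 70
- item 3+item 6: volume 10, value 73
- item 2+item 4: volume 12, value 72
Minimum volume: 9 m³.

9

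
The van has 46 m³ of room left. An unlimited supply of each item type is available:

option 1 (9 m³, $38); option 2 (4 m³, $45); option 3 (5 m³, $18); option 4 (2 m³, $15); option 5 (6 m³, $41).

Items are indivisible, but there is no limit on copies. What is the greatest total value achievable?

Best value-per-unit is option 2 at 45/4; filling with it alone gives 11×45 = 495.
Optimal mix: 11×option 2 + 1×option 4 → volume 46, value 510.

$510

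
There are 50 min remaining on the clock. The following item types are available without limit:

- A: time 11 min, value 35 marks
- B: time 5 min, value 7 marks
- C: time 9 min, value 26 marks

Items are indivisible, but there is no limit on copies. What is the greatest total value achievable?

Best value-per-unit is A at 35/11; filling with it alone gives 4×35 = 140.
Optimal mix: 2×A + 3×C → time 49, value 148.

148 marks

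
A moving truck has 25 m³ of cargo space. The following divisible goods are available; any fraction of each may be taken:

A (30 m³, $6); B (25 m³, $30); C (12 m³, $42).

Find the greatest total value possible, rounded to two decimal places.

Take in order of value per unit:
- C (42/12 per unit): all 12 → value 42, running total 42.00
- B (30/25 per unit): 13 of 25 → value 13×30/25 = 15.6000, running total 57.60
Total 57.60.

57.60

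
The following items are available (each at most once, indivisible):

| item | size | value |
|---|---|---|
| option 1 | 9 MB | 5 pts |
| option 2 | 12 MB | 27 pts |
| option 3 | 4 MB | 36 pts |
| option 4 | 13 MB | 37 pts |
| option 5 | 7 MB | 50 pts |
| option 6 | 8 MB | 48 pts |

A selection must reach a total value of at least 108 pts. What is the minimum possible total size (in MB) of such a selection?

19

Subsets with value ≥ 108, sorted by total size:
- option 3+option 5+option 6: size 19, value 134
- option 2+option 3+option 5: size 23, value 113
Minimum size: 19 MB.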